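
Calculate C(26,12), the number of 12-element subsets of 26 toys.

C(26,12) = 26!/(12! x 14!).

Final answer: \binom{26}{12} = 9657700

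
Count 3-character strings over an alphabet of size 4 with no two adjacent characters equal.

Let g(n) count such strings. g(1) = 4, and each valid string of length n-1 extends in 3 ways (any symbol but the last), so g(n) = 3 g(n-1).
Total: g(3) = 4 x 3^2.

Final answer: 4 x 3^{2} = 36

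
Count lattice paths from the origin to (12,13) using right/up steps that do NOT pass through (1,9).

Total paths to (12,13): C(25,13) = 5200300.
Paths through (1,9): C(10,9) x C(15,4) = 13650.
Avoiding (1,9): 5200300 - 13650.

Final answer: 5186650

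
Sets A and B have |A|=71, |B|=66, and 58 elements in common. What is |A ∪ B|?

|A union B| = |A| + |B| - |A intersect B| = 71 + 66 - 58.

Final answer: 79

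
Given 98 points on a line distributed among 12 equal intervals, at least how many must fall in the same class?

By pigeonhole with 98 objects and 12 categories: ceiling(98/12).

Final answer: 9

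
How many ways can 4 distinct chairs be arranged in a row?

The number of ways to arrange 4 distinct objects is 4!.

Final answer: 4! = 24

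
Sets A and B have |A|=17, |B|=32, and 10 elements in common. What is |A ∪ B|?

|A union B| = |A| + |B| - |A intersect B| = 17 + 32 - 10.

Final answer: 39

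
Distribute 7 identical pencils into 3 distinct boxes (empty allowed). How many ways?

Stars and bars: C(n+k-1, k-1) = C(9,2).

Final answer: C(9,2) = 36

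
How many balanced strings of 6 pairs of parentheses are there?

The structures are counted by the Catalan number C_n. Here n = 6 (pairs).
C_n = C(2n,n) - C(2n,n+1), so C_{6} = C(12,6) - C(12,7) = 924 - 792.

Final answer: C_{6} = 132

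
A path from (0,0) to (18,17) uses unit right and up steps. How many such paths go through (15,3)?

Paths (0,0)->(15,3): C(18,3) = 816.
Paths (15,3)->(18,17): C(17,14) = 680.
By multiplication principle: 816 x 680.

Final answer: 554880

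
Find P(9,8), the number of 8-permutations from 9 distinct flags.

P(9,8) = 9!/(9-8)! = 9!/1!.

Final answer: P(9,8) = 362880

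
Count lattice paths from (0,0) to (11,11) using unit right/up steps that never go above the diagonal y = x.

Total monotonic paths to (11,11): C(22,11) = 705432.
By the reflection principle, paths that go above the diagonal number C(22,12) = 646646.
Valid Dyck paths: 705432 - 646646.
(This is the Catalan number C_{11}.)

Final answer: C_{11} = 58786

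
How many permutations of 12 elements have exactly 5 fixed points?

Choose which 5 elements are fixed: C(12,5) = 792.
Derange the remaining 7 using D(j) = (j-1)(D(j-1) + D(j-2)), D(0)=1, D(1)=0: D(2)=1, D(3)=2, D(4)=9, D(5)=44, D(6)=265, D(7)=1854.
Total: 792 x 1854.

Final answer: C(12,5) D(7) = 1468368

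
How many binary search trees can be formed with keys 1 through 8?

The structures are counted by the Catalan number C_n. Here n = 8.
Using C_0 = 1 and C_(k+1) = C_k x 2(2k+1)/(k+2), build up term by term: C_1=1, C_2=2, C_3=5, C_4=14, C_5=42, C_6=132, C_7=429, C_8=1430.

Final answer: C_{8} = 1430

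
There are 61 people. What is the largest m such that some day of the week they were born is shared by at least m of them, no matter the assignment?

There are 7 possible values for day of the week they were born. With 61 people and 7 categories, by pigeonhole: ceiling(61/7).

Final answer: 9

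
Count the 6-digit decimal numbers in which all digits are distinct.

First digit: 9 (not 0). Second: 9 (not first). Third: 8, etc.
Total: 9 x 9 x 8 x 7 x 6 x 5.

Final answer: 136080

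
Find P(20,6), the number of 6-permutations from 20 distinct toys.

P(20,6) = 20!/(20-6)! = 20!/14!.

Final answer: P(20,6) = 27907200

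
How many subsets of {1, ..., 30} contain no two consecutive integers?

Let a(n) count such subsets of {1, ..., n}. Either n is excluded (a(n-1) ways) or n is included, forcing n-1 out (a(n-2) ways), so a(n) = a(n-1) + a(n-2) with a(1)=2, a(2)=3.
Computing successive values: a(1)=2, a(2)=3, a(3)=5, a(4)=8, a(5)=13, a(6)=21, a(7)=34, a(8)=55, a(9)=89, a(10)=144, a(11)=233, a(12)=377, a(13)=610, a(14)=987, a(15)=1597, a(16)=2584, a(17)=4181, a(18)=6765, a(19)=10946, a(20)=17711, a(21)=28657, a(22)=46368, a(23)=75025, a(24)=121393, a(25)=196418, a(26)=317811, a(27)=514229, a(28)=832040, a(29)=1346269, a(30)=2178309.

Final answer: 2178309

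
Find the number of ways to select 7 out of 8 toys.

C(8,7) = 8!/(7! x 1!).

Final answer: \binom{8}{7} = 8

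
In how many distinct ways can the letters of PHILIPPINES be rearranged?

Letters (E:1, H:1, I:3, L:1, N:1, P:3, S:1). Total letters: 11.
Permutations = 11!/(3! x 3!).

Final answer: 1108800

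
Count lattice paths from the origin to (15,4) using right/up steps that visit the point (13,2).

Paths (0,0)->(13,2): C(15,2) = 105.
Paths (13,2)->(15,4): C(4,2) = 6.
By multiplication principle: 105 x 6.

Final answer: 630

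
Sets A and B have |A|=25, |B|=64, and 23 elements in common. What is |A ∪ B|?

|A union B| = |A| + |B| - |A intersect B| = 25 + 64 - 23.

Final answer: 66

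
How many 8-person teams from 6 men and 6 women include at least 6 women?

Sum over valid woman counts:
C(6,6)C(6,2).

Final answer: 15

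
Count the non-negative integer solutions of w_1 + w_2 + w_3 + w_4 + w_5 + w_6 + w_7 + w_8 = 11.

Stars and bars with 11 stars and 7 bars:
C(11+8-1, 8-1) = C(18,7).

Final answer: C(18,7) = 31824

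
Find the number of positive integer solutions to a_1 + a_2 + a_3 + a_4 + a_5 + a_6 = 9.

Substitute a'_i = a_i - 1 (so a'_i >= 0). Then sum a'_i = 9 - 6 = 3.
Stars and bars: C(3+6-1, 6-1) = C(8,5).

Final answer: C(8,5) = 56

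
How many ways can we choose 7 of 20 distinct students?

C(20,7) = 20!/(7! x 13!).

Final answer: \binom{20}{7} = 77520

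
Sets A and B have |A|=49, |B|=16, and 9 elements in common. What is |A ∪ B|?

|A union B| = |A| + |B| - |A intersect B| = 49 + 16 - 9.

Final answer: 56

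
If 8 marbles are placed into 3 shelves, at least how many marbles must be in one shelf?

By the pigeonhole principle: ceiling(8/3).

Final answer: 3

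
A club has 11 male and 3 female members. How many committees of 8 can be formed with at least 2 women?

Sum over valid woman counts:
C(3,2)C(11,6) = 1386
C(3,3)C(11,5) = 462
Total: 1386 + 462.

Final answer: 1848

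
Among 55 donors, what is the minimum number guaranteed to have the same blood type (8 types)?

There are 8 possible values for blood type (8 types). With 55 donors and 8 categories, by pigeonhole: ceiling(55/8).

Final answer: 7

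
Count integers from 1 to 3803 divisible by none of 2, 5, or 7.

|div by 2|=1901, |div by 5|=760, |div by 7|=543.
|div by 2&5|=380, |div by 2&7|=271, |div by 5&7|=108, |div by all|=54.
By inclusion-exclusion, divisible by at least one: 1901+760+543-380-271-108+54 = 2499.
Not divisible by any: 3803 - 2499.

Final answer: 1304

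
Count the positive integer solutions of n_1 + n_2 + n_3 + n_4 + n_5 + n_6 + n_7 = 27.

Substitute n'_i = n_i - 1 (so n'_i >= 0). Then sum n'_i = 27 - 7 = 20.
Stars and bars: C(20+7-1, 7-1) = C(26,6).

Final answer: C(26,6) = 230230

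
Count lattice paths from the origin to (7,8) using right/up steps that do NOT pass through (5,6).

Total paths to (7,8): C(15,8) = 6435.
Paths through (5,6): C(11,6) x C(4,2) = 2772.
Avoiding (5,6): 6435 - 2772.

Final answer: 3663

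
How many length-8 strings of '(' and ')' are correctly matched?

The structures are counted by the Catalan number C_n. Here n = 4 (pairs).
C_n = C(2n,n)/(n+1), so C_{4} = C(8,4)/5 = 70/5.

Final answer: C_{4} = 14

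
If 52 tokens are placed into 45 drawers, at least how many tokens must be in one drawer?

By the pigeonhole principle: ceiling(52/45).

Final answer: 2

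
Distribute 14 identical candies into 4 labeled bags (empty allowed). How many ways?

Stars and bars: C(n+k-1, k-1) = C(17,3).

Final answer: C(17,3) = 680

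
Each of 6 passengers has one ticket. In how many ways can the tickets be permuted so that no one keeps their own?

Use the recurrence D(n) = (n-1)(D(n-1) + D(n-2)) with D(0)=1, D(1)=0.
D(2) = 1 x (0 + 1) = 1
D(3) = 2 x (1 + 0) = 2
D(4) = 3 x (2 + 1) = 9
D(5) = 4 x (9 + 2) = 44
D(6) = 5 x (D(5) + D(4)) = 5 x (44 + 9)

Final answer: D(6) = 265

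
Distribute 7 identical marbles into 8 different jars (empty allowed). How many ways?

Stars and bars: C(n+k-1, k-1) = C(14,7).

Final answer: C(14,7) = 3432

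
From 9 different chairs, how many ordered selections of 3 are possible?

P(9,3) = 9!/(9-3)! = 9!/6!.

Final answer: P(9,3) = 504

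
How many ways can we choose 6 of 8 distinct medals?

C(8,6) = 8!/(6! x 2!).

Final answer: \binom{8}{6} = 28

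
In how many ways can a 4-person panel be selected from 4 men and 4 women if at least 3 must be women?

Sum over valid woman counts:
C(4,3)C(4,1) = 16
C(4,4)C(4,0) = 1
Total: 16 + 1.

Final answer: 17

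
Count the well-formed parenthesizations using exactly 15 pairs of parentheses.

This is a standard Catalan-number count: the answer is C_n. Here n = 15 (pairs).
Using C_0 = 1 and C_(k+1) = C_k x 2(2k+1)/(k+2), build up term by term: C_1=1, C_2=2, C_3=5, C_4=14, C_5=42, C_6=132, C_7=429, C_8=1430, C_9=4862, C_10=16796, C_11=58786, C_12=208012, C_13=742900, C_14=2674440, C_15=9694845.

Final answer: C_{15} = 9694845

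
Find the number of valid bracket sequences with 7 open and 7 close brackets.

This is counted by the nth Catalan number C_n. Here n = 7 (pairs).
C_n = C(2n,n) - C(2n,n+1), so C_{7} = C(14,7) - C(14,8) = 3432 - 3003.

Final answer: C_{7} = 429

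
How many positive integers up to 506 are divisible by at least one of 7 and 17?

Multiples of 7: 72. Multiples of 17: 29. Of both (lcm=119): 4.
By inclusion-exclusion: 72 + 29 - 4.

Final answer: 97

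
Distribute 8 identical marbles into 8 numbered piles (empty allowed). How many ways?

Stars and bars: C(n+k-1, k-1) = C(15,7).

Final answer: C(15,7) = 6435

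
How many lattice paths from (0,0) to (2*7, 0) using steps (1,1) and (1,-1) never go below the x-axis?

Total monotonic paths to (7,7): C(14,7) = 3432.
A path is bad iff it touches y = x + 1; reflecting its initial segment maps bad paths bijectively onto all paths to (6,8), of which there are C(14,8) = 3003.
Valid Dyck paths: 3432 - 3003.
(Equivalently, C_{7} = C(14,7)/8 = 3432/8.)

Final answer: C_{7} = 429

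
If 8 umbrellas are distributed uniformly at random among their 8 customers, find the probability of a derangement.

Derangements satisfy D(n) = (n-1)(D(n-1) + D(n-2)), starting from D(0)=1, D(1)=0.
Building up: D(2)=1, D(3)=2, D(4)=9, D(5)=44, D(6)=265, D(7)=1854, D(8)=14833.
Total arrangements: 8! = 40320.
Probability = D(8)/8! = 2119/5760.

Final answer: D(8)/8! = 14833/40320 = 0.367882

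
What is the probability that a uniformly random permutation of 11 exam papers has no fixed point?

Derangements satisfy D(n) = (n-1)(D(n-1) + D(n-2)), starting from D(0)=1, D(1)=0.
Building up: D(2)=1, D(3)=2, D(4)=9, D(5)=44, D(6)=265, D(7)=1854, D(8)=14833, D(9)=133496, D(10)=1334961, D(11)=14684570.
Total arrangements: 11! = 39916800.
Probability = D(11)/11! = 1468457/3991680.

Final answer: D(11)/11! = 14684570/39916800 = 0.367879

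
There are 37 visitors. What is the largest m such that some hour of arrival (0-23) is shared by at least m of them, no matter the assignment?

There are 24 possible values for hour of arrival (0-23). With 37 visitors and 24 categories, by pigeonhole: ceiling(37/24).

Final answer: 2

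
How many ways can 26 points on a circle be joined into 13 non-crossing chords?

This is counted by the nth Catalan number C_n. Here n = 26/2 = 13.
C_n = C(2n,n)/(n+1), so C_{13} = C(26,13)/14 = 10400600/14.

Final answer: C_{13} = 742900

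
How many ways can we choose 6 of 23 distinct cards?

C(23,6) = 23!/(6! x 17!).

Final answer: \binom{23}{6} = 100947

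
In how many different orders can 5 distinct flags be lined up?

The number of ways to arrange 5 distinct objects is 5!.

Final answer: 5! = 120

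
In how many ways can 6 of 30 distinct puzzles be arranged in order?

P(30,6) = 30!/(30-6)! = 30!/24!.

Final answer: P(30,6) = 427518000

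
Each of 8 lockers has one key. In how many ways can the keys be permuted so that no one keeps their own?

Use the recurrence D(n) = (n-1)(D(n-1) + D(n-2)) with D(0)=1, D(1)=0.
D(2) = 1 x (0 + 1) = 1
D(3) = 2 x (1 + 0) = 2
D(4) = 3 x (2 + 1) = 9
D(5) = 4 x (9 + 2) = 44
D(6) = 5 x (44 + 9) = 265
D(7) = 6 x (265 + 44) = 1854
D(8) = 7 x (D(7) + D(6)) = 7 x (1854 + 265)

Final answer: D(8) = 14833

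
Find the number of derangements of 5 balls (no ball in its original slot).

Derangements satisfy D(n) = (n-1)(D(n-1) + D(n-2)), starting from D(0)=1, D(1)=0.
D(2) = 1 x (0 + 1) = 1
D(3) = 2 x (1 + 0) = 2
D(4) = 3 x (2 + 1) = 9
D(5) = 4 x (D(4) + D(3)) = 4 x (9 + 2)

Final answer: D(5) = 44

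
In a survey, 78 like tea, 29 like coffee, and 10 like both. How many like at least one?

|A union B| = |A| + |B| - |A intersect B| = 78 + 29 - 10.

Final answer: 97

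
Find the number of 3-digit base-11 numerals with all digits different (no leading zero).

The leading digit has 10 choices (anything but zero); the next has 10 (anything but the first), then 9, and so on, one fewer each time.
Total: 10 x 10 x 9.

Final answer: 900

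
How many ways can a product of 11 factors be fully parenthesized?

This is a standard Catalan-number count: the answer is C_n. Here n = 11 - 1 = 10.
C_n = (2n)!/(n!(n+1)!), so C_{10} = 20!/(10! x 11!) = C(20,10)/11 = 184756/11.

Final answer: C_{10} = 16796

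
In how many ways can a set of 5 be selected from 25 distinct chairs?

C(25,5) = 25!/(5! x (25-5)!).

Final answer: C(25,5) = 53130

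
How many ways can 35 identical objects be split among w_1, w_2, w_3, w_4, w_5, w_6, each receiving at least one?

Substitute w'_i = w_i - 1 (so w'_i >= 0). Then sum w'_i = 35 - 6 = 29.
Stars and bars: C(29+6-1, 6-1) = C(34,5).

Final answer: C(34,5) = 278256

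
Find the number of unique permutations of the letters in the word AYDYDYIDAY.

Letters (A:2, D:3, I:1, Y:4). Total letters: 10.
Permutations = 10!/(4! x 3! x 2!).

Final answer: 12600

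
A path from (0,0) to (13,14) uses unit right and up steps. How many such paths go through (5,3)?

Paths (0,0)->(5,3): C(8,3) = 56.
Paths (5,3)->(13,14): C(19,11) = 75582.
By multiplication principle: 56 x 75582.

Final answer: 4232592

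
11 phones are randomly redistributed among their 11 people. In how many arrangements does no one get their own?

Derangements satisfy D(n) = (n-1)(D(n-1) + D(n-2)), starting from D(0)=1, D(1)=0.
D(2) = 1 x (0 + 1) = 1
D(3) = 2 x (1 + 0) = 2
D(4) = 3 x (2 + 1) = 9
D(5) = 4 x (9 + 2) = 44
D(6) = 5 x (44 + 9) = 265
D(7) = 6 x (265 + 44) = 1854
D(8) = 7 x (1854 + 265) = 14833
D(9) = 8 x (14833 + 1854) = 133496
D(10) = 9 x (133496 + 14833) = 1334961
D(11) = 10 x (D(10) + D(9)) = 10 x (1334961 + 133496)

Final answer: D(11) = 14684570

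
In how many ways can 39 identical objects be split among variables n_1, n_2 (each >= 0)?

Stars and bars with 39 stars and 1 bars:
C(39+2-1, 2-1) = C(40,1).

Final answer: C(40,1) = 40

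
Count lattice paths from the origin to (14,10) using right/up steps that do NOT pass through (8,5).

Total paths to (14,10): C(24,10) = 1961256.
Paths through (8,5): C(13,5) x C(11,5) = 594594.
Avoiding (8,5): 1961256 - 594594.

Final answer: 1366662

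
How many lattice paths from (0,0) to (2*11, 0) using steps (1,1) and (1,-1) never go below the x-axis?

Total monotonic paths to (11,11): C(22,11) = 705432.
Reflecting each bad path at its first crossing gives a bijection with paths to (10,12): C(22,12) = 646646.
Valid Dyck paths: 705432 - 646646.
(These counts are the Catalan numbers.)

Final answer: C_{11} = 58786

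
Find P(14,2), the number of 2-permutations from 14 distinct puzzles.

P(14,2) = 14!/(14-2)! = 14!/12!.

Final answer: P(14,2) = 182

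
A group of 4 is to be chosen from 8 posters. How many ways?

C(8,4) = 8!/(4! x (8-4)!).

Final answer: C(8,4) = 70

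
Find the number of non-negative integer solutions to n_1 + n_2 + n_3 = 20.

Stars and bars with 20 stars and 2 bars:
C(20+3-1, 3-1) = C(22,2).

Final answer: C(22,2) = 231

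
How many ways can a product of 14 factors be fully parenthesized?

This is a standard Catalan-number count: the answer is C_n. Here n = 14 - 1 = 13.
C_n = C(2n,n) - C(2n,n+1), so C_{13} = C(26,13) - C(26,14) = 10400600 - 9657700.

Final answer: C_{13} = 742900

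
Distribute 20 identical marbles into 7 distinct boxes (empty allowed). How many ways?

Stars and bars: C(n+k-1, k-1) = C(26,6).

Final answer: C(26,6) = 230230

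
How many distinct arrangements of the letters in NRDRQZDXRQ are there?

Letters (D:2, N:1, Q:2, R:3, X:1, Z:1). Total letters: 10.
Permutations = 10!/(3! x 2! x 2!).

Final answer: 151200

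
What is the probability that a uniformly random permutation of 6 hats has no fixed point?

D(n) = (n-1)(D(n-1) + D(n-2)), D(0)=1, D(1)=0.
Building up: D(2)=1, D(3)=2, D(4)=9, D(5)=44, D(6)=265.
Total arrangements: 6! = 720.
Probability = D(6)/6! = 53/144.

Final answer: D(6)/6! = 265/720 = 0.368056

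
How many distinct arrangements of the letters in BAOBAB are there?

Letters (A:2, B:3, O:1). Total letters: 6.
Permutations = 6!/(3! x 2!).

Final answer: 60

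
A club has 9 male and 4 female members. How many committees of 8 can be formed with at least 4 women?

Sum over valid woman counts:
C(4,4)C(9,4).

Final answer: 126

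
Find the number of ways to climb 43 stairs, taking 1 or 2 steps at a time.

Let f(n) be the number of climbs. Removing the last move (1 or 2 steps) gives f(n) = f(n-1) + f(n-2); base cases f(1)=1, f(2)=2.
Computing successive values: f(1)=1, f(2)=2, f(3)=3, f(4)=5, f(5)=8, f(6)=13, f(7)=21, f(8)=34, f(9)=55, f(10)=89, f(11)=144, f(12)=233, f(13)=377, f(14)=610, f(15)=987, f(16)=1597, f(17)=2584, f(18)=4181, f(19)=6765, f(20)=10946, f(21)=17711, f(22)=28657, f(23)=46368, f(24)=75025, f(25)=121393, f(26)=196418, f(27)=317811, f(28)=514229, f(29)=832040, f(30)=1346269, f(31)=2178309, f(32)=3524578, f(33)=5702887, f(34)=9227465, f(35)=14930352, f(36)=24157817, f(37)=39088169, f(38)=63245986, f(39)=102334155, f(40)=165580141, f(41)=267914296, f(42)=433494437, f(43)=701408733.

Final answer: 701408733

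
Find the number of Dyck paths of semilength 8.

Total monotonic paths to (8,8): C(16,8) = 12870.
Reflecting each bad path at its first crossing gives a bijection with paths to (7,9): C(16,9) = 11440.
Valid Dyck paths: 12870 - 11440.
(Check: C(16,8) - C(16,9) = C(16,8)/9, the Catalan number C_{8}.)

Final answer: C_{8} = 1430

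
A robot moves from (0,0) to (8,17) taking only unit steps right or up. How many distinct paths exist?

Each path has 8 right steps and 17 up steps in some order (25 steps total).
Choose which 17 of the 25 steps are up: C(25,17).

Final answer: C(25,17) = 1081575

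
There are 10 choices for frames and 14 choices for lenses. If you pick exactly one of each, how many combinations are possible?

By the multiplication principle: 10 x 14.

Final answer: 140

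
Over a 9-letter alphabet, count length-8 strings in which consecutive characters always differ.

Let g(n) count such strings. g(1) = 9, and each valid string of length n-1 extends in 8 ways (any symbol but the last), so g(n) = 8 g(n-1).
Total: g(8) = 9 x 8^7.

Final answer: 9 x 8^{7} = 18874368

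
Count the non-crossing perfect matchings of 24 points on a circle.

The structures are counted by the Catalan number C_n. Here n = 24/2 = 12.
C_n = C(2n,n)/(n+1), so C_{12} = C(24,12)/13 = 2704156/13.

Final answer: C_{12} = 208012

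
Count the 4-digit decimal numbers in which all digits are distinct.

First digit: 9 (not 0). Second: 9 (not first). Third: 8, etc.
Total: 9 x 9 x 8 x 7.

Final answer: 4536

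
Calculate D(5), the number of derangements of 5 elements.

D(n) = (n-1)(D(n-1) + D(n-2)), D(0)=1, D(1)=0.
Building up: D(2)=1, D(3)=2, D(4)=9.
D(5) = 4 x (D(4) + D(3)) = 4 x (9 + 2).

Final answer: D(5) = 44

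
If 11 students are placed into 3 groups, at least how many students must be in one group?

By the pigeonhole principle: ceiling(11/3).

Final answer: 4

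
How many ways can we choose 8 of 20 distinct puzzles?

C(20,8) = 20!/(8! x 12!).

Final answer: \binom{20}{8} = 125970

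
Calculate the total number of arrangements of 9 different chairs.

The number of ways to arrange 9 distinct objects is 9!.

Final answer: 9! = 362880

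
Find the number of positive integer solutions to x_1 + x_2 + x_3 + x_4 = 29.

Substitute x'_i = x_i - 1 (so x'_i >= 0). Then sum x'_i = 29 - 4 = 25.
Stars and bars: C(25+4-1, 4-1) = C(28,3).

Final answer: C(28,3) = 3276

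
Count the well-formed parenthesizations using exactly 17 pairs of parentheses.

The structures are counted by the Catalan number C_n. Here n = 17 (pairs).
C_n = C(2n,n)/(n+1), so C_{17} = C(34,17)/18 = 2333606220/18.

Final answer: C_{17} = 129644790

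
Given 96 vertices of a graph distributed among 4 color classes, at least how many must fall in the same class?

By pigeonhole with 96 objects and 4 categories: ceiling(96/4).

Final answer: 24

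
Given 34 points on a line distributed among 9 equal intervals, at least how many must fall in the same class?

By pigeonhole with 34 objects and 9 categories: ceiling(34/9).

Final answer: 4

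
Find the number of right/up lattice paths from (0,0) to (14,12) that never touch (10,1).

Total paths to (14,12): C(26,12) = 9657700.
Paths through (10,1): C(11,1) x C(15,11) = 15015.
Avoiding (10,1): 9657700 - 15015.

Final answer: 9642685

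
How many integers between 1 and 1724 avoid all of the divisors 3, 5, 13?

|div by 3|=574, |div by 5|=344, |div by 13|=132.
|div by 3&5|=114, |div by 3&13|=44, |div by 5&13|=26, |div by all|=8.
By inclusion-exclusion, divisible by at least one: 574+344+132-114-44-26+8 = 874.
Not divisible by any: 1724 - 874.

Final answer: 850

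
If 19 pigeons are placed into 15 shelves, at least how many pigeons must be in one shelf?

By the pigeonhole principle: ceiling(19/15).

Final answer: 2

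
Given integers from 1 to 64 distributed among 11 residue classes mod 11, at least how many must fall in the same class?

By pigeonhole with 64 objects and 11 categories: ceiling(64/11).

Final answer: 6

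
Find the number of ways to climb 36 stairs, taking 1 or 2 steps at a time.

Let f(n) count the ways. The last step is size 1 or 2, so f(n) = f(n-1) + f(n-2) with f(1)=1, f(2)=2.
Computing successive values: f(1)=1, f(2)=2, f(3)=3, f(4)=5, f(5)=8, f(6)=13, f(7)=21, f(8)=34, f(9)=55, f(10)=89, f(11)=144, f(12)=233, f(13)=377, f(14)=610, f(15)=987, f(16)=1597, f(17)=2584, f(18)=4181, f(19)=6765, f(20)=10946, f(21)=17711, f(22)=28657, f(23)=46368, f(24)=75025, f(25)=121393, f(26)=196418, f(27)=317811, f(28)=514229, f(29)=832040, f(30)=1346269, f(31)=2178309, f(32)=3524578, f(33)=5702887, f(34)=9227465, f(35)=14930352, f(36)=24157817.

Final answer: 24157817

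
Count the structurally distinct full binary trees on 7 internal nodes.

This is a standard Catalan-number count: the answer is C_n. Here n = 7.
C_n = (2n)!/(n!(n+1)!), so C_{7} = 14!/(7! x 8!) = C(14,7)/8 = 3432/8.

Final answer: C_{7} = 429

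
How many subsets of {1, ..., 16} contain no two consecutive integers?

Condition on whether n belongs to the subset: if not, any valid subset of {1, ..., n-1} works (a(n-1)); if so, n-1 is excluded and the rest is a valid subset of {1, ..., n-2} (a(n-2)). Hence a(n) = a(n-1) + a(n-2), a(1)=2, a(2)=3.
Computing successive values: a(1)=2, a(2)=3, a(3)=5, a(4)=8, a(5)=13, a(6)=21, a(7)=34, a(8)=55, a(9)=89, a(10)=144, a(11)=233, a(12)=377, a(13)=610, a(14)=987, a(15)=1597, a(16)=2584.

Final answer: 2584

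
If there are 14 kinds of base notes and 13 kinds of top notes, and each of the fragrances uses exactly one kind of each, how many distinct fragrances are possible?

By the multiplication principle: 14 x 13.

Final answer: 182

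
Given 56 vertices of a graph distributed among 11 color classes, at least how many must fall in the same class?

By pigeonhole with 56 objects and 11 categories: ceiling(56/11).

Final answer: 6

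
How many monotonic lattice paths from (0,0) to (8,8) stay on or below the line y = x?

Total monotonic paths to (8,8): C(16,8) = 12870.
By the reflection principle, paths that go above the diagonal number C(16,9) = 11440.
Valid Dyck paths: 12870 - 11440.
(These counts are the Catalan numbers.)

Final answer: C_{8} = 1430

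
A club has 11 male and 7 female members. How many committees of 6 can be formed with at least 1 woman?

Sum over valid woman counts:
C(7,1)C(11,5) = 3234
C(7,2)C(11,4) = 6930
C(7,3)C(11,3) = 5775
C(7,4)C(11,2) = 1925
C(7,5)C(11,1) = 231
C(7,6)C(11,0) = 7
Total: 3234 + 6930 + 5775 + 1925 + 231 + 7.

Final answer: 18102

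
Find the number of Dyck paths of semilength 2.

Total monotonic paths to (2,2): C(4,2) = 6.
A path is bad iff it touches y = x + 1; reflecting its initial segment maps bad paths bijectively onto all paths to (1,3), of which there are C(4,3) = 4.
Valid Dyck paths: 6 - 4.
(Equivalently, C_{2} = C(4,2)/3 = 6/3.)

Final answer: C_{2} = 2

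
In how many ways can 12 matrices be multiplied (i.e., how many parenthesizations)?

This is counted by the nth Catalan number C_n. Here n = 12 - 1 = 11.
C_n = C(2n,n) - C(2n,n+1), so C_{11} = C(22,11) - C(22,12) = 705432 - 646646.

Final answer: C_{11} = 58786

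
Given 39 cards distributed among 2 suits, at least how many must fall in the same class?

By pigeonhole with 39 objects and 2 categories: ceiling(39/2).

Final answer: 20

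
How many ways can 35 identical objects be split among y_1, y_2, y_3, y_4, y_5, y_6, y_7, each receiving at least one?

Substitute y'_i = y_i - 1 (so y'_i >= 0). Then sum y'_i = 35 - 7 = 28.
Stars and bars: C(28+7-1, 7-1) = C(34,6).

Final answer: C(34,6) = 1344904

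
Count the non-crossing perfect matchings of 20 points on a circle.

This is a standard Catalan-number count: the answer is C_n. Here n = 20/2 = 10.
C_n = (2n)!/(n!(n+1)!), so C_{10} = 20!/(10! x 11!) = C(20,10)/11 = 184756/11.

Final answer: C_{10} = 16796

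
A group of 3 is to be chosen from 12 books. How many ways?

C(12,3) = 12!/(3! x (12-3)!).

Final answer: C(12,3) = 220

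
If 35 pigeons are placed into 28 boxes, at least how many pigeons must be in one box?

By the pigeonhole principle: ceiling(35/28).

Final answer: 2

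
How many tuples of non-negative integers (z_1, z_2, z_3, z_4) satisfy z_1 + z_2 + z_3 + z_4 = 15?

Stars and bars with 15 stars and 3 bars:
C(15+4-1, 4-1) = C(18,3).

Final answer: C(18,3) = 816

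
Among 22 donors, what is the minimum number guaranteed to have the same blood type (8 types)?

There are 8 possible values for blood type (8 types). With 22 donors and 8 categories, by pigeonhole: ceiling(22/8).

Final answer: 3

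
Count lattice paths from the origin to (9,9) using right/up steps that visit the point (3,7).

Paths (0,0)->(3,7): C(10,7) = 120.
Paths (3,7)->(9,9): C(8,2) = 28.
By multiplication principle: 120 x 28.

Final answer: 3360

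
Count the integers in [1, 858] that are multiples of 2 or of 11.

Multiples of 2: 429. Multiples of 11: 78. Of both (lcm=22): 39.
By inclusion-exclusion: 429 + 78 - 39.

Final answer: 468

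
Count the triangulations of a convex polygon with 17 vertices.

This is counted by the nth Catalan number C_n. Here n = 17 - 2 = 15.
C_n = C(2n,n)/(n+1), so C_{15} = C(30,15)/16 = 155117520/16.

Final answer: C_{15} = 9694845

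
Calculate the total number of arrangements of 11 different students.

The number of ways to arrange 11 distinct objects is 11!.

Final answer: 11! = 39916800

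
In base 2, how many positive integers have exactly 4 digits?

These are the integers in [2^3, 2^4), so the count is 2^4 - 2^3 = 1 x 2^3.

Final answer: 8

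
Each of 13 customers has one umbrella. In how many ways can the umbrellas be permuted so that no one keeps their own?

Use the recurrence D(n) = (n-1)(D(n-1) + D(n-2)) with D(0)=1, D(1)=0.
D(2) = 1 x (0 + 1) = 1
D(3) = 2 x (1 + 0) = 2
D(4) = 3 x (2 + 1) = 9
D(5) = 4 x (9 + 2) = 44
D(6) = 5 x (44 + 9) = 265
D(7) = 6 x (265 + 44) = 1854
D(8) = 7 x (1854 + 265) = 14833
D(9) = 8 x (14833 + 1854) = 133496
D(10) = 9 x (133496 + 14833) = 1334961
D(11) = 10 x (1334961 + 133496) = 14684570
D(12) = 11 x (14684570 + 1334961) = 176214841
D(13) = 12 x (D(12) + D(11)) = 12 x (176214841 + 14684570)

Final answer: D(13) = 2290792932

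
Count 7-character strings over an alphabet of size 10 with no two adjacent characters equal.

First character: 10 choices. Each subsequent: 9 choices (must differ from the previous one).
Total: 10 x 9^6.

Final answer: 10 x 9^{6} = 5314410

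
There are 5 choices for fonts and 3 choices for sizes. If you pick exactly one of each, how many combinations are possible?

By the multiplication principle: 5 x 3.

Final answer: 15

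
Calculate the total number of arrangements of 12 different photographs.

The number of ways to arrange 12 distinct objects is 12!.

Final answer: 12! = 479001600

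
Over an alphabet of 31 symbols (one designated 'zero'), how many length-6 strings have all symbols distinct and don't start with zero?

First digit: 30 (nonzero). Second: 30 (not first). Third: 29, etc.
Total: 30 x 30 x 29 x 28 x 27 x 26.

Final answer: 513021600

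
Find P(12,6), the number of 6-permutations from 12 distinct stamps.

P(12,6) = 12!/(12-6)! = 12!/6!.

Final answer: P(12,6) = 665280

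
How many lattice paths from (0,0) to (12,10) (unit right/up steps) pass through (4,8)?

Paths (0,0)->(4,8): C(12,8) = 495.
Paths (4,8)->(12,10): C(10,2) = 45.
By multiplication principle: 495 x 45.

Final answer: 22275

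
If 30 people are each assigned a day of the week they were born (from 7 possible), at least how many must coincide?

There are 7 possible values for day of the week they were born. With 30 people and 7 categories, by pigeonhole: ceiling(30/7).

Final answer: 5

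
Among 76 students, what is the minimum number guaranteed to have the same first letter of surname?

There are 26 possible values for first letter of surname. With 76 students and 26 categories, by pigeonhole: ceiling(76/26).

Final answer: 3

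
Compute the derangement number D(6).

Use the recurrence D(n) = (n-1)(D(n-1) + D(n-2)) with D(0)=1, D(1)=0.
D(2) = 1 x (0 + 1) = 1
D(3) = 2 x (1 + 0) = 2
D(4) = 3 x (2 + 1) = 9
D(5) = 4 x (9 + 2) = 44
D(6) = 5 x (D(5) + D(4)) = 5 x (44 + 9)

Final answer: D(6) = 265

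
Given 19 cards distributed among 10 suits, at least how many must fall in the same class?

By pigeonhole with 19 objects and 10 categories: ceiling(19/10).

Final answer: 2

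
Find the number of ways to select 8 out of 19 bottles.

C(19,8) = 19!/(8! x 11!).

Final answer: \binom{19}{8} = 75582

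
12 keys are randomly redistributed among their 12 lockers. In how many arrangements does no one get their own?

Derangements satisfy D(n) = (n-1)(D(n-1) + D(n-2)), starting from D(0)=1, D(1)=0.
D(2) = 1 x (0 + 1) = 1
D(3) = 2 x (1 + 0) = 2
D(4) = 3 x (2 + 1) = 9
D(5) = 4 x (9 + 2) = 44
D(6) = 5 x (44 + 9) = 265
D(7) = 6 x (265 + 44) = 1854
D(8) = 7 x (1854 + 265) = 14833
D(9) = 8 x (14833 + 1854) = 133496
D(10) = 9 x (133496 + 14833) = 1334961
D(11) = 10 x (1334961 + 133496) = 14684570
D(12) = 11 x (D(11) + D(10)) = 11 x (14684570 + 1334961)

Final answer: D(12) = 176214841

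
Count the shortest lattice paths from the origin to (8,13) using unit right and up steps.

Each path has 8 right steps and 13 up steps in some order (21 steps total).
Choose which 13 of the 21 steps are up: C(21,13).

Final answer: C(21,13) = 203490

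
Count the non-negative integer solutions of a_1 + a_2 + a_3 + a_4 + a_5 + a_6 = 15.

Stars and bars with 15 stars and 5 bars:
C(15+6-1, 6-1) = C(20,5).

Final answer: C(20,5) = 15504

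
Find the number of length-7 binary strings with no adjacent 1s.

A valid string ends in 0 (append to any length-(n-1) valid string) or in 01 (append to any length-(n-2) valid string), so a(n) = a(n-1) + a(n-2) with a(1)=2, a(2)=3.
Iterating the recurrence: a(1)=2, a(2)=3, a(3)=5, a(4)=8, a(5)=13, a(6)=21, a(7)=34.

Final answer: 34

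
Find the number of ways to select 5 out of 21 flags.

C(21,5) = 21!/(5! x 16!).

Final answer: \binom{21}{5} = 20349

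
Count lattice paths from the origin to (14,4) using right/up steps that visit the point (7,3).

Paths (0,0)->(7,3): C(10,3) = 120.
Paths (7,3)->(14,4): C(8,1) = 8.
By multiplication principle: 120 x 8.

Final answer: 960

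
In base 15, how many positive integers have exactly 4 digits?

In base 15, the leading digit has 14 choices (1..14); each of the remaining 3 digits has 15 choices.
Total: 14 x 15^3.

Final answer: 47250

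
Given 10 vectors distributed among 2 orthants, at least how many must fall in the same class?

By pigeonhole with 10 objects and 2 categories: ceiling(10/2).

Final answer: 5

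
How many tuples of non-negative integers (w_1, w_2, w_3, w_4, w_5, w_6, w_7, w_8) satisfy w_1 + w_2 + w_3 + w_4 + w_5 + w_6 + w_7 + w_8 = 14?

Stars and bars with 14 stars and 7 bars:
C(14+8-1, 8-1) = C(21,7).

Final answer: C(21,7) = 116280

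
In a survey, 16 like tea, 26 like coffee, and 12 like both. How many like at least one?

|A union B| = |A| + |B| - |A intersect B| = 16 + 26 - 12.

Final answer: 30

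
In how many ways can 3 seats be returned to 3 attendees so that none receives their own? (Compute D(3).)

D(n) = (n-1)(D(n-1) + D(n-2)), D(0)=1, D(1)=0.
D(2) = 1 x (0 + 1) = 1
D(3) = 2 x (D(2) + D(1)) = 2 x (1 + 0)

Final answer: D(3) = 2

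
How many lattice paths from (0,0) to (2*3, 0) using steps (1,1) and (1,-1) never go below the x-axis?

Total monotonic paths to (3,3): C(6,3) = 20.
Reflecting each bad path at its first crossing gives a bijection with paths to (2,4): C(6,4) = 15.
Valid Dyck paths: 20 - 15.
(Check: C(6,3) - C(6,4) = C(6,3)/4, the Catalan number C_{3}.)

Final answer: C_{3} = 5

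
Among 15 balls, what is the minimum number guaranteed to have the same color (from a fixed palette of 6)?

There are 6 possible values for color (from a fixed palette of 6). With 15 balls and 6 categories, by pigeonhole: ceiling(15/6).

Final answer: 3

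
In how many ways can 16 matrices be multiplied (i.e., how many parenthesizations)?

This is a standard Catalan-number count: the answer is C_n. Here n = 16 - 1 = 15.
C_n = C(2n,n)/(n+1), so C_{15} = C(30,15)/16 = 155117520/16.

Final answer: C_{15} = 9694845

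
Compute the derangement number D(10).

Use the recurrence D(n) = (n-1)(D(n-1) + D(n-2)) with D(0)=1, D(1)=0.
D(2) = 1 x (0 + 1) = 1
D(3) = 2 x (1 + 0) = 2
D(4) = 3 x (2 + 1) = 9
D(5) = 4 x (9 + 2) = 44
D(6) = 5 x (44 + 9) = 265
D(7) = 6 x (265 + 44) = 1854
D(8) = 7 x (1854 + 265) = 14833
D(9) = 8 x (14833 + 1854) = 133496
D(10) = 9 x (D(9) + D(8)) = 9 x (133496 + 14833)

Final answer: D(10) = 1334961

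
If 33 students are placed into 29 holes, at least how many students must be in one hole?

By the pigeonhole principle: ceiling(33/29).

Final answer: 2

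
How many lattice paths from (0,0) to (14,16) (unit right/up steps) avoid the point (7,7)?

Total paths to (14,16): C(30,16) = 145422675.
Paths through (7,7): C(14,7) x C(16,9) = 39262080.
Avoiding (7,7): 145422675 - 39262080.

Final answer: 106160595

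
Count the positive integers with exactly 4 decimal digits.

First digit: 9 choices (1-9). Each of the remaining 3 digits: 10 choices.
Total: 9 x 10^3.

Final answer: 9000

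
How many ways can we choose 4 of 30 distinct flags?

C(30,4) = 30!/(4! x 26!).

Final answer: \binom{30}{4} = 27405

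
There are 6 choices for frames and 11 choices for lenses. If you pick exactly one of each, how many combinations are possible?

By the multiplication principle: 6 x 11.

Final answer: 66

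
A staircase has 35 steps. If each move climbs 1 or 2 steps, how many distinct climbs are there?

Let f(n) count the ways. The last step is size 1 or 2, so f(n) = f(n-1) + f(n-2) with f(1)=1, f(2)=2.
Iterating the recurrence: f(1)=1, f(2)=2, f(3)=3, f(4)=5, f(5)=8, f(6)=13, f(7)=21, f(8)=34, f(9)=55, f(10)=89, f(11)=144, f(12)=233, f(13)=377, f(14)=610, f(15)=987, f(16)=1597, f(17)=2584, f(18)=4181, f(19)=6765, f(20)=10946, f(21)=17711, f(22)=28657, f(23)=46368, f(24)=75025, f(25)=121393, f(26)=196418, f(27)=317811, f(28)=514229, f(29)=832040, f(30)=1346269, f(31)=2178309, f(32)=3524578, f(33)=5702887, f(34)=9227465, f(35)=14930352.

Final answer: 14930352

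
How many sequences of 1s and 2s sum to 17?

Let f(n) be the number of climbs. Removing the last move (1 or 2 steps) gives f(n) = f(n-1) + f(n-2); base cases f(1)=1, f(2)=2.
Computing successive values: f(1)=1, f(2)=2, f(3)=3, f(4)=5, f(5)=8, f(6)=13, f(7)=21, f(8)=34, f(9)=55, f(10)=89, f(11)=144, f(12)=233, f(13)=377, f(14)=610, f(15)=987, f(16)=1597, f(17)=2584.

Final answer: 2584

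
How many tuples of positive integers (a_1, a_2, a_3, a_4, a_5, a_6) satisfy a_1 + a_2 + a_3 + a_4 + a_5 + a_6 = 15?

Substitute a'_i = a_i - 1 (so a'_i >= 0). Then sum a'_i = 15 - 6 = 9.
Stars and bars: C(9+6-1, 6-1) = C(14,5).

Final answer: C(14,5) = 2002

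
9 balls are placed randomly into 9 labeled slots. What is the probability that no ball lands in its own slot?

Derangements satisfy D(n) = (n-1)(D(n-1) + D(n-2)), starting from D(0)=1, D(1)=0.
Building up: D(2)=1, D(3)=2, D(4)=9, D(5)=44, D(6)=265, D(7)=1854, D(8)=14833, D(9)=133496.
Total arrangements: 9! = 362880.
Probability = D(9)/9! = 16687/45360.

Final answer: D(9)/9! = 133496/362880 = 0.367879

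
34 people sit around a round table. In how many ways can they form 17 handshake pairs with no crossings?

This is counted by the nth Catalan number C_n. Here n = 34/2 = 17.
C_n = (2n)!/(n!(n+1)!), so C_{17} = 34!/(17! x 18!) = C(34,17)/18 = 2333606220/18.

Final answer: C_{17} = 129644790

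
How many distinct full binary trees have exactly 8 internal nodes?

This is a standard Catalan-number count: the answer is C_n. Here n = 8.
C_n = C(2n,n) - C(2n,n+1), so C_{8} = C(16,8) - C(16,9) = 12870 - 11440.

Final answer: C_{8} = 1430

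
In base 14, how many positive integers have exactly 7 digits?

These are the integers in [14^6, 14^7), so the count is 14^7 - 14^6 = 13 x 14^6.

Final answer: 97883968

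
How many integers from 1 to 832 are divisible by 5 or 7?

Multiples of 5: 166. Multiples of 7: 118. Of both (lcm=35): 23.
By inclusion-exclusion: 166 + 118 - 23.

Final answer: 261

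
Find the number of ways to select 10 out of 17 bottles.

C(17,10) = 17!/(10! x 7!).

Final answer: \binom{17}{10} = 19448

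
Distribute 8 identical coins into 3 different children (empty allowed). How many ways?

Stars and bars: C(n+k-1, k-1) = C(10,2).

Final answer: C(10,2) = 45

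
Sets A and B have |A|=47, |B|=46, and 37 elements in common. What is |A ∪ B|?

|A union B| = |A| + |B| - |A intersect B| = 47 + 46 - 37.

Final answer: 56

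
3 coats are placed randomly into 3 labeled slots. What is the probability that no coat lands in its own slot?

Use the recurrence D(n) = (n-1)(D(n-1) + D(n-2)) with D(0)=1, D(1)=0.
Building up: D(2)=1, D(3)=2.
Total arrangements: 3! = 6.
Probability = D(3)/3! = 1/3.

Final answer: D(3)/3! = 2/6 = 0.333333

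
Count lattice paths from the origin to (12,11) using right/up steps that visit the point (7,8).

Paths (0,0)->(7,8): C(15,8) = 6435.
Paths (7,8)->(12,11): C(8,3) = 56.
By multiplication principle: 6435 x 56.

Final answer: 360360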